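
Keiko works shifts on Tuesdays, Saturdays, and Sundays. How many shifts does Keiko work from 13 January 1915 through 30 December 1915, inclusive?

13 January 1915 is a Wednesday.
The range spans 352 days (inclusive of both endpoints).
352 = 7 × 50 + 2, so there are 50 full weeks plus 2 extra days.
Each full week contributes 3 days from the set (Tue, Sat, Sun): 50 × 3 = 150.
The 2 extra days are Wed, Thu — none qualify.
Total: 150 + 0 = 150.

150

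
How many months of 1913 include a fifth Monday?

4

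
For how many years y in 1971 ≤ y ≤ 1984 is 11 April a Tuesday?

2

Day of week of April 11 in each year:
1971: Sun, 1972: Tue ✓, 1973: Wed, 1974: Thu, 1975: Fri, 1976: Sun, 1977: Mon, 1978: Tue ✓, 1979: Wed, 1980: Fri, 1981: Sat, 1982: Sun, 1983: Mon, 1984: Wed
Tuesdays: 1972, 1978.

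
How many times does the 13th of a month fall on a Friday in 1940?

2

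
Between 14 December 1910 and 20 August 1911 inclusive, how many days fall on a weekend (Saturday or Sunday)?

14 December 1910 is a Wednesday.
That's 250 days from start to end, counting both.
250 = 7 × 35 + 5, so there are 35 full weeks plus 5 extra days.
Each full week contributes 2 weekend days (Sat, Sun): 35 × 2 = 70.
The 5 extra days are Wednesday, Thursday, Friday, Saturday, Sunday — 2 of them qualify.
Total: 70 + 2 = 72.

72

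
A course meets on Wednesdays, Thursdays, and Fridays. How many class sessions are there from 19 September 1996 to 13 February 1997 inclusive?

19 September 1996 is a Thursday.
The range spans 148 days (inclusive of both endpoints).
148 = 7 × 21 + 1, so there are 21 full weeks plus 1 extra day.
Each full week contributes 3 days from the set (Wed, Thu, Fri): 21 × 3 = 63.
The 1 extra day is Thu — 1 of them qualifies.
Total: 63 + 1 = 64.

64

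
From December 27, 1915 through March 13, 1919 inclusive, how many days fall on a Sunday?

167 Sundays

December 27, 1915 is a Monday.
From December 27, 1915 to March 13, 1919 is 1173 days inclusive.
1173 = 7 × 167 + 4, so there are 167 full weeks plus 4 extra days.
Each full week contributes one Sunday: 167 so far.
The 4 extra days are Monday, Tuesday, Wednesday, Thursday — none qualify.
Total: 167 + 0 = 167.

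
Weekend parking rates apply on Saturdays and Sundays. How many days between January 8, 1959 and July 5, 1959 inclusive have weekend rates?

January 8, 1959 is a Thursday.
The range spans 179 days (inclusive of both endpoints).
179 = 7 × 25 + 4, so there are 25 full weeks plus 4 extra days.
Each full week contributes 2 weekend days (Sat, Sun): 25 × 2 = 50.
The 4 extra days are Thu, Fri, Sat, Sun — 2 of them qualify.
Total: 50 + 2 = 52.

52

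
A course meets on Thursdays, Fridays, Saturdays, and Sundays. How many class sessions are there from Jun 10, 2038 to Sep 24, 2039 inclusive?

Jun 10, 2038 is a Thursday.
The range spans 472 days (inclusive of both endpoints).
472 = 7 × 67 + 3, so there are 67 full weeks plus 3 extra days.
Each full week contributes 4 days from the set (Thu, Fri, Sat, Sun): 67 × 4 = 268.
The 3 extra days are Thursday, Friday, Saturday — 3 of them qualify.
Total: 268 + 3 = 271.

271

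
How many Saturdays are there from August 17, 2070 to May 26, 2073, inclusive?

144 Saturdays

August 17, 2070 is a Sunday.
That's 1014 days from start to end, counting both.
1014 = 7 × 144 + 6, so there are 144 full weeks plus 6 extra days.
Each full week contributes one Saturday: 144 so far.
The 6 extra days are Sunday, Monday, Tuesday, Wednesday, Thursday, Friday — none qualify.
Total: 144 + 0 = 144.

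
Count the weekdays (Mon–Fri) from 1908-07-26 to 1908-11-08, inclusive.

1908-07-26 is a Sunday.
The range spans 106 days (inclusive of both endpoints).
106 = 7 × 15 + 1, so there are 15 full weeks plus 1 extra day.
Each full week contributes 5 weekdays (Mon–Fri): 15 × 5 = 75.
The 1 extra day is Sun — none qualify.
Total: 75 + 0 = 75.

75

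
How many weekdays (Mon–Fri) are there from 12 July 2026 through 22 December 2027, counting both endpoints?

12 July 2026 is a Sunday.
The range spans 529 days (inclusive of both endpoints).
529 = 7 × 75 + 4, so there are 75 full weeks plus 4 extra days.
Each full week contributes 5 weekdays (Mon–Fri): 75 × 5 = 375.
The 4 extra days are Sun, Mon, Tue, Wed — 3 of them qualify.
Total: 375 + 3 = 378.

378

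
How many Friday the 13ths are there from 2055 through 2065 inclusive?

18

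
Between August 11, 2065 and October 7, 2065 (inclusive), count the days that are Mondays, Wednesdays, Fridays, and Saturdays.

33

August 11, 2065 is a Tuesday.
That's 58 days from start to end, counting both.
58 = 7 × 8 + 2, so there are 8 full weeks plus 2 extra days.
Each full week contributes 4 days from the set (Mon, Wed, Fri, Sat): 8 × 4 = 32.
The 2 extra days are Tue, Wed — 1 of them qualifies.
Total: 32 + 1 = 33.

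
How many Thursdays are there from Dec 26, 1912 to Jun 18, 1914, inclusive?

78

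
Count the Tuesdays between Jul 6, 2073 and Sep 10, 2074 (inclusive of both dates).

Jul 6, 2073 is a Thursday.
The range spans 432 days (inclusive of both endpoints).
432 = 7 × 61 + 5, so there are 61 full weeks plus 5 extra days.
Each full week contributes one Tuesday: 61 so far.
The 5 extra days are Thu, Fri, Sat, Sun, Mon — none qualify.
Total: 61 + 0 = 61.

61 Tuesdays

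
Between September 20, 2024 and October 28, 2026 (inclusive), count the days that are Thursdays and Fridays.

219

September 20, 2024 is a Friday.
From September 20, 2024 to October 28, 2026 is 769 days inclusive.
769 = 7 × 109 + 6, so there are 109 full weeks plus 6 extra days.
Each full week contributes 2 days from the set (Thu, Fri): 109 × 2 = 218.
The 6 extra days are Fri, Sat, Sun, Mon, Tue, Wed — 1 of them qualifies.
Total: 218 + 1 = 219.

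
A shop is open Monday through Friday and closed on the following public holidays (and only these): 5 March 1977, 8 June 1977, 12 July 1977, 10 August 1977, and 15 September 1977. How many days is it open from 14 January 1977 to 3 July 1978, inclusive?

14 January 1977 is a Friday.
That's 536 days from start to end, counting both.
536 = 7 × 76 + 4, so there are 76 full weeks plus 4 extra days.
Each full week contributes 5 weekdays (Mon–Fri): 76 × 5 = 380.
The 4 extra days are Friday, Saturday, Sunday, Monday — 2 of them qualify.
Total: 380 + 2 = 382.
Holidays: 5 March 1977 (Sat); 8 June 1977 (Wed); 12 July 1977 (Tue); 10 August 1977 (Wed); 15 September 1977 (Thu).
4 of the 5 holidays fall on weekdays; the rest are weekends and were already excluded.
Business days: 382 − 4 = 378.

378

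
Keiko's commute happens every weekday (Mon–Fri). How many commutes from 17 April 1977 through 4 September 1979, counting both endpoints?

622

17 April 1977 is a Sunday.
The range spans 871 days (inclusive of both endpoints).
871 = 7 × 124 + 3, so there are 124 full weeks plus 3 extra days.
Each full week contributes 5 weekdays (Mon–Fri): 124 × 5 = 620.
The 3 extra days are Sun, Mon, Tue — 2 of them qualify.
Total: 620 + 2 = 622.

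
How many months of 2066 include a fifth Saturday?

4

A month has five Saturdays exactly when Saturday falls within its first (length − 28) days.
Jan: 31 days, starts Fri → 5 of Fri, Sat, Sun ✓
Feb: 28 days, starts Mon → 5 of (none)
Mar: 31 days, starts Mon → 5 of Mon, Tue, Wed
Apr: 30 days, starts Thu → 5 of Thu, Fri
May: 31 days, starts Sat → 5 of Sat, Sun, Mon ✓
Jun: 30 days, starts Tue → 5 of Tue, Wed
Jul: 31 days, starts Thu → 5 of Thu, Fri, Sat ✓
Aug: 31 days, starts Sun → 5 of Sun, Mon, Tue
Sep: 30 days, starts Wed → 5 of Wed, Thu
Oct: 31 days, starts Fri → 5 of Fri, Sat, Sun ✓
Nov: 30 days, starts Mon → 5 of Mon, Tue
Dec: 31 days, starts Wed → 5 of Wed, Thu, Fri
Months with five Saturdays: Jan, May, Jul, Oct.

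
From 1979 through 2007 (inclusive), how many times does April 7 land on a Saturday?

5

Day of week of April 7 in each year:
1979: Sat ✓, 1980: Mon, 1981: Tue, 1982: Wed, 1983: Thu, 1984: Sat ✓, 1985: Sun, 1986: Mon, 1987: Tue, 1988: Thu, 1989: Fri, 1990: Sat ✓, 1991: Sun, 1992: Tue, 1993: Wed, 1994: Thu, 1995: Fri, 1996: Sun, 1997: Mon, 1998: Tue, 1999: Wed, 2000: Fri, 2001: Sat ✓, 2002: Sun, 2003: Mon, 2004: Wed, 2005: Thu, 2006: Fri, 2007: Sat ✓
Saturdays: 1979, 1984, 1990, 2001, 2007.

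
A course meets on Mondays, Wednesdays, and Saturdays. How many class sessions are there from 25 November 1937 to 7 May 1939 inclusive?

226

25 November 1937 is a Thursday.
The range spans 529 days (inclusive of both endpoints).
529 = 7 × 75 + 4, so there are 75 full weeks plus 4 extra days.
Each full week contributes 3 days from the set (Mon, Wed, Sat): 75 × 3 = 225.
The 4 extra days are Thu, Fri, Sat, Sun — 1 of them qualifies.
Total: 225 + 1 = 226.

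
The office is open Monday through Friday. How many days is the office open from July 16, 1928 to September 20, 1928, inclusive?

July 16, 1928 is a Monday.
That's 67 days from start to end, counting both.
67 = 7 × 9 + 4, so there are 9 full weeks plus 4 extra days.
Each full week contributes 5 weekdays (Mon–Fri): 9 × 5 = 45.
The 4 extra days are Mon, Tue, Wed, Thu — 4 of them qualify.
Total: 45 + 4 = 49.

49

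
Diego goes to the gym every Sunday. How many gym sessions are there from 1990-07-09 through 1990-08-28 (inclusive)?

7

1990-07-09 is a Monday.
That's 51 days from start to end, counting both.
51 = 7 × 7 + 2, so there are 7 full weeks plus 2 extra days.
Each full week contributes one Sunday: 7 so far.
The 2 extra days are Mon, Tue — none qualify.
Total: 7 + 0 = 7.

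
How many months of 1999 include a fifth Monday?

A month has five Mondays exactly when Monday falls within its first (length − 28) days.
Jan: 31 days, starts Fri → 5 of Fri, Sat, Sun
Feb: 28 days, starts Mon → 5 of (none)
Mar: 31 days, starts Mon → 5 of Mon, Tue, Wed ✓
Apr: 30 days, starts Thu → 5 of Thu, Fri
May: 31 days, starts Sat → 5 of Sat, Sun, Mon ✓
Jun: 30 days, starts Tue → 5 of Tue, Wed
Jul: 31 days, starts Thu → 5 of Thu, Fri, Sat
Aug: 31 days, starts Sun → 5 of Sun, Mon, Tue ✓
Sep: 30 days, starts Wed → 5 of Wed, Thu
Oct: 31 days, starts Fri → 5 of Fri, Sat, Sun
Nov: 30 days, starts Mon → 5 of Mon, Tue ✓
Dec: 31 days, starts Wed → 5 of Wed, Thu, Fri
Months with five Mondays: Mar, May, Aug, Nov.

4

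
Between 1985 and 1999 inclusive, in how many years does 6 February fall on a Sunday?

Day of week of February 6 in each year:
1985: Wed, 1986: Thu, 1987: Fri, 1988: Sat, 1989: Mon, 1990: Tue, 1991: Wed, 1992: Thu, 1993: Sat, 1994: Sun ✓, 1995: Mon, 1996: Tue, 1997: Thu, 1998: Fri, 1999: Sat
Sundays: 1994.

1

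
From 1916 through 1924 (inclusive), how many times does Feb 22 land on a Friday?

2

Day of week of February 22 in each year:
1916: Tue, 1917: Thu, 1918: Fri ✓, 1919: Sat, 1920: Sun, 1921: Tue, 1922: Wed, 1923: Thu, 1924: Fri ✓
Fridays: 1918, 1924.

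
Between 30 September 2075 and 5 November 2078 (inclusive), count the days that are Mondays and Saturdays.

30 September 2075 is a Monday.
That's 1133 days from start to end, counting both.
1133 = 7 × 161 + 6, so there are 161 full weeks plus 6 extra days.
Each full week contributes 2 days from the set (Mon, Sat): 161 × 2 = 322.
The 6 extra days are Monday, Tuesday, Wednesday, Thursday, Friday, Saturday — 2 of them qualify.
Total: 322 + 2 = 324.

324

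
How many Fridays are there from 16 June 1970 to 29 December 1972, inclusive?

16 June 1970 is a Tuesday.
The range spans 928 days (inclusive of both endpoints).
928 = 7 × 132 + 4, so there are 132 full weeks plus 4 extra days.
Each full week contributes one Friday: 132 so far.
The 4 extra days are Tuesday, Wednesday, Thursday, Friday — 1 of them qualifies.
Total: 132 + 1 = 133.

133 Fridays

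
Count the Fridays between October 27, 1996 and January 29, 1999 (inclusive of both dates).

118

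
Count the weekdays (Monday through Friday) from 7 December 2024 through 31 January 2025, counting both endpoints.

7 December 2024 is a Saturday.
From 7 December 2024 to 31 January 2025 is 56 days inclusive.
56 = 7 × 8, so the span is exactly 8 full weeks.
Each full week contributes 5 weekdays (Mon–Fri): 8 × 5 = 40.
Total: 40.

40 weekdays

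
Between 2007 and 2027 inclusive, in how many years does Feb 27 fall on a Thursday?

Day of week of February 27 in each year:
2007: Tue, 2008: Wed, 2009: Fri, 2010: Sat, 2011: Sun, 2012: Mon, 2013: Wed, 2014: Thu ✓, 2015: Fri, 2016: Sat, 2017: Mon, 2018: Tue, 2019: Wed, 2020: Thu ✓, 2021: Sat, 2022: Sun, 2023: Mon, 2024: Tue, 2025: Thu ✓, 2026: Fri, 2027: Sat
Thursdays: 2014, 2020, 2025.

3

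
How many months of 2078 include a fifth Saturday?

5

A month has five Saturdays exactly when Saturday falls within its first (length − 28) days.
Jan: 31 days, starts Sat → 5 of Sat, Sun, Mon ✓
Feb: 28 days, starts Tue → 5 of (none)
Mar: 31 days, starts Tue → 5 of Tue, Wed, Thu
Apr: 30 days, starts Fri → 5 of Fri, Sat ✓
May: 31 days, starts Sun → 5 of Sun, Mon, Tue
Jun: 30 days, starts Wed → 5 of Wed, Thu
Jul: 31 days, starts Fri → 5 of Fri, Sat, Sun ✓
Aug: 31 days, starts Mon → 5 of Mon, Tue, Wed
Sep: 30 days, starts Thu → 5 of Thu, Fri
Oct: 31 days, starts Sat → 5 of Sat, Sun, Mon ✓
Nov: 30 days, starts Tue → 5 of Tue, Wed
Dec: 31 days, starts Thu → 5 of Thu, Fri, Sat ✓
Months with five Saturdays: Jan, Apr, Jul, Oct, Dec.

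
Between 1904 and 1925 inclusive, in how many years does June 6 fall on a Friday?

Day of week of June 6 in each year:
1904: Mon, 1905: Tue, 1906: Wed, 1907: Thu, 1908: Sat, 1909: Sun, 1910: Mon, 1911: Tue, 1912: Thu, 1913: Fri ✓, 1914: Sat, 1915: Sun, 1916: Tue, 1917: Wed, 1918: Thu, 1919: Fri ✓, 1920: Sun, 1921: Mon, 1922: Tue, 1923: Wed, 1924: Fri ✓, 1925: Sat
Fridays: 1913, 1919, 1924.

3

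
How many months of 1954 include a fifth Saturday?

4

A month has five Saturdays exactly when Saturday falls within its first (length − 28) days.
Jan: 31 days, starts Fri → 5 of Fri, Sat, Sun ✓
Feb: 28 days, starts Mon → 5 of (none)
Mar: 31 days, starts Mon → 5 of Mon, Tue, Wed
Apr: 30 days, starts Thu → 5 of Thu, Fri
May: 31 days, starts Sat → 5 of Sat, Sun, Mon ✓
Jun: 30 days, starts Tue → 5 of Tue, Wed
Jul: 31 days, starts Thu → 5 of Thu, Fri, Sat ✓
Aug: 31 days, starts Sun → 5 of Sun, Mon, Tue
Sep: 30 days, starts Wed → 5 of Wed, Thu
Oct: 31 days, starts Fri → 5 of Fri, Sat, Sun ✓
Nov: 30 days, starts Mon → 5 of Mon, Tue
Dec: 31 days, starts Wed → 5 of Wed, Thu, Fri
Months with five Saturdays: Jan, May, Jul, Oct.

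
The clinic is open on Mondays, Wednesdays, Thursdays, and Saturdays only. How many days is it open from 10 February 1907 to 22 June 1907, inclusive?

10 February 1907 is a Sunday.
That's 133 days from start to end, counting both.
133 = 7 × 19, so the span is exactly 19 full weeks.
Each full week contributes 4 days from the set (Mon, Wed, Thu, Sat): 19 × 4 = 76.

76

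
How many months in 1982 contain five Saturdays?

4

A month has five Saturdays exactly when Saturday falls within its first (length − 28) days.
Jan: 31 days, starts Fri → 5 of Fri, Sat, Sun ✓
Feb: 28 days, starts Mon → 5 of (none)
Mar: 31 days, starts Mon → 5 of Mon, Tue, Wed
Apr: 30 days, starts Thu → 5 of Thu, Fri
May: 31 days, starts Sat → 5 of Sat, Sun, Mon ✓
Jun: 30 days, starts Tue → 5 of Tue, Wed
Jul: 31 days, starts Thu → 5 of Thu, Fri, Sat ✓
Aug: 31 days, starts Sun → 5 of Sun, Mon, Tue
Sep: 30 days, starts Wed → 5 of Wed, Thu
Oct: 31 days, starts Fri → 5 of Fri, Sat, Sun ✓
Nov: 30 days, starts Mon → 5 of Mon, Tue
Dec: 31 days, starts Wed → 5 of Wed, Thu, Fri
Months with five Saturdays: Jan, May, Jul, Oct.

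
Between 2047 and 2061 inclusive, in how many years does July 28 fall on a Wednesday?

Day of week of July 28 in each year:
2047: Sun, 2048: Tue, 2049: Wed ✓, 2050: Thu, 2051: Fri, 2052: Sun, 2053: Mon, 2054: Tue, 2055: Wed ✓, 2056: Fri, 2057: Sat, 2058: Sun, 2059: Mon, 2060: Wed ✓, 2061: Thu
Wednesdays: 2049, 2055, 2060.

3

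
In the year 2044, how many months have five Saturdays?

A month has five Saturdays exactly when Saturday falls within its first (length − 28) days.
Jan: 31 days, starts Fri → 5 of Fri, Sat, Sun ✓
Feb: 29 days, starts Mon → 5 of Mon
Mar: 31 days, starts Tue → 5 of Tue, Wed, Thu
Apr: 30 days, starts Fri → 5 of Fri, Sat ✓
May: 31 days, starts Sun → 5 of Sun, Mon, Tue
Jun: 30 days, starts Wed → 5 of Wed, Thu
Jul: 31 days, starts Fri → 5 of Fri, Sat, Sun ✓
Aug: 31 days, starts Mon → 5 of Mon, Tue, Wed
Sep: 30 days, starts Thu → 5 of Thu, Fri
Oct: 31 days, starts Sat → 5 of Sat, Sun, Mon ✓
Nov: 30 days, starts Tue → 5 of Tue, Wed
Dec: 31 days, starts Thu → 5 of Thu, Fri, Sat ✓
Months with five Saturdays: Jan, Apr, Jul, Oct, Dec.

5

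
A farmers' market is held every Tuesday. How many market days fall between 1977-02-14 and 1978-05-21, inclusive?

1977-02-14 is a Monday.
The range spans 462 days (inclusive of both endpoints).
462 = 7 × 66, so the span is exactly 66 full weeks.
Each full week contributes one Tuesday: 66 so far.

66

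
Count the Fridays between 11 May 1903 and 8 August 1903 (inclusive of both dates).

13

11 May 1903 is a Monday.
From 11 May 1903 to 8 August 1903 is 90 days inclusive.
90 = 7 × 12 + 6, so there are 12 full weeks plus 6 extra days.
Each full week contributes one Friday: 12 so far.
The 6 extra days are Monday, Tuesday, Wednesday, Thursday, Friday, Saturday — 1 of them qualifies.
Total: 12 + 1 = 13.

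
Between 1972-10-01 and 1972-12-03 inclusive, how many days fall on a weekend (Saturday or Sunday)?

1972-10-01 is a Sunday.
That's 64 days from start to end, counting both.
64 = 7 × 9 + 1, so there are 9 full weeks plus 1 extra day.
Each full week contributes 2 weekend days (Sat, Sun): 9 × 2 = 18.
The 1 extra day is Sunday — 1 of them qualifies.
Total: 18 + 1 = 19.

19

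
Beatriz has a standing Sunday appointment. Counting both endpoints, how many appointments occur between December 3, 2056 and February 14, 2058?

63

December 3, 2056 is a Sunday.
That's 439 days from start to end, counting both.
439 = 7 × 62 + 5, so there are 62 full weeks plus 5 extra days.
Each full week contributes one Sunday: 62 so far.
The 5 extra days are Sun, Mon, Tue, Wed, Thu — 1 of them qualifies.
Total: 62 + 1 = 63.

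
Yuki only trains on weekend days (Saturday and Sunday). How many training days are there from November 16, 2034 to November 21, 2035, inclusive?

106

November 16, 2034 is a Thursday.
From November 16, 2034 to November 21, 2035 is 371 days inclusive.
371 = 7 × 53, so the span is exactly 53 full weeks.
Each full week contributes 2 weekend days (Sat, Sun): 53 × 2 = 106.
Total: 106.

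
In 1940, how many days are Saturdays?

1940-01-01 is a Monday.
That's 366 days from start to end, counting both.
366 = 7 × 52 + 2, so there are 52 full weeks plus 2 extra days.
Each full week contributes one Saturday: 52 so far.
The 2 extra days are Monday, Tuesday — none qualify.
Total: 52 + 0 = 52.

52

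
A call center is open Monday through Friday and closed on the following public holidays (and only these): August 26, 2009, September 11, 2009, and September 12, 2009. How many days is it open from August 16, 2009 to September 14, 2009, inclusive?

August 16, 2009 is a Sunday.
The range spans 30 days (inclusive of both endpoints).
30 = 7 × 4 + 2, so there are 4 full weeks plus 2 extra days.
Each full week contributes 5 weekdays (Mon–Fri): 4 × 5 = 20.
The 2 extra days are Sunday, Monday — 1 of them qualifies.
Total: 20 + 1 = 21.
Holidays: August 26, 2009 (Wed); September 11, 2009 (Fri); September 12, 2009 (Sat).
2 of the 3 holidays fall on weekdays; the rest are weekends and were already excluded.
Business days: 21 − 2 = 19.

19 working days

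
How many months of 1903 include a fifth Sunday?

A month has five Sundays exactly when Sunday falls within its first (length − 28) days.
Jan: 31 days, starts Thu → 5 of Thu, Fri, Sat
Feb: 28 days, starts Sun → 5 of (none)
Mar: 31 days, starts Sun → 5 of Sun, Mon, Tue ✓
Apr: 30 days, starts Wed → 5 of Wed, Thu
May: 31 days, starts Fri → 5 of Fri, Sat, Sun ✓
Jun: 30 days, starts Mon → 5 of Mon, Tue
Jul: 31 days, starts Wed → 5 of Wed, Thu, Fri
Aug: 31 days, starts Sat → 5 of Sat, Sun, Mon ✓
Sep: 30 days, starts Tue → 5 of Tue, Wed
Oct: 31 days, starts Thu → 5 of Thu, Fri, Sat
Nov: 30 days, starts Sun → 5 of Sun, Mon ✓
Dec: 31 days, starts Tue → 5 of Tue, Wed, Thu
Months with five Sundays: Mar, May, Aug, Nov.

4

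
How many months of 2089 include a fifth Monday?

4

A month has five Mondays exactly when Monday falls within its first (length − 28) days.
Jan: 31 days, starts Sat → 5 of Sat, Sun, Mon ✓
Feb: 28 days, starts Tue → 5 of (none)
Mar: 31 days, starts Tue → 5 of Tue, Wed, Thu
Apr: 30 days, starts Fri → 5 of Fri, Sat
May: 31 days, starts Sun → 5 of Sun, Mon, Tue ✓
Jun: 30 days, starts Wed → 5 of Wed, Thu
Jul: 31 days, starts Fri → 5 of Fri, Sat, Sun
Aug: 31 days, starts Mon → 5 of Mon, Tue, Wed ✓
Sep: 30 days, starts Thu → 5 of Thu, Fri
Oct: 31 days, starts Sat → 5 of Sat, Sun, Mon ✓
Nov: 30 days, starts Tue → 5 of Tue, Wed
Dec: 31 days, starts Thu → 5 of Thu, Fri, Sat
Months with five Mondays: Jan, May, Aug, Oct.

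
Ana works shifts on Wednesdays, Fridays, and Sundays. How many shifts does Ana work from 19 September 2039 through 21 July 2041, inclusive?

288

19 September 2039 is a Monday.
That's 672 days from start to end, counting both.
672 = 7 × 96, so the span is exactly 96 full weeks.
Each full week contributes 3 days from the set (Wed, Fri, Sun): 96 × 3 = 288.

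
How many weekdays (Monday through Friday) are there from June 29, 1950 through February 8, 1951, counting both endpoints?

June 29, 1950 is a Thursday.
That's 225 days from start to end, counting both.
225 = 7 × 32 + 1, so there are 32 full weeks plus 1 extra day.
Each full week contributes 5 weekdays (Mon–Fri): 32 × 5 = 160.
The 1 extra day is Thursday — 1 of them qualifies.
Total: 160 + 1 = 161.

161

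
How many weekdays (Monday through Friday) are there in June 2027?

1 June 2027 is a Tuesday.
That's 30 days from start to end, counting both.
30 = 7 × 4 + 2, so there are 4 full weeks plus 2 extra days.
Each full week contributes 5 weekdays (Mon–Fri): 4 × 5 = 20.
The 2 extra days are Tue, Wed — 2 of them qualify.
Total: 20 + 2 = 22.

22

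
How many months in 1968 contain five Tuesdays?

5

A month has five Tuesdays exactly when Tuesday falls within its first (length − 28) days.
Jan: 31 days, starts Mon → 5 of Mon, Tue, Wed ✓
Feb: 29 days, starts Thu → 5 of Thu
Mar: 31 days, starts Fri → 5 of Fri, Sat, Sun
Apr: 30 days, starts Mon → 5 of Mon, Tue ✓
May: 31 days, starts Wed → 5 of Wed, Thu, Fri
Jun: 30 days, starts Sat → 5 of Sat, Sun
Jul: 31 days, starts Mon → 5 of Mon, Tue, Wed ✓
Aug: 31 days, starts Thu → 5 of Thu, Fri, Sat
Sep: 30 days, starts Sun → 5 of Sun, Mon
Oct: 31 days, starts Tue → 5 of Tue, Wed, Thu ✓
Nov: 30 days, starts Fri → 5 of Fri, Sat
Dec: 31 days, starts Sun → 5 of Sun, Mon, Tue ✓
Months with five Tuesdays: Jan, Apr, Jul, Oct, Dec.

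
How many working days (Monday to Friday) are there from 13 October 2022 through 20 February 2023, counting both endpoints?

13 October 2022 is a Thursday.
From 13 October 2022 to 20 February 2023 is 131 days inclusive.
131 = 7 × 18 + 5, so there are 18 full weeks plus 5 extra days.
Each full week contributes 5 weekdays (Mon–Fri): 18 × 5 = 90.
The 5 extra days are Thursday, Friday, Saturday, Sunday, Monday — 3 of them qualify.
Total: 90 + 3 = 93.

93 weekdays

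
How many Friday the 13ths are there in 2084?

1

The 13th falls on a Friday when the month's 13th has weekday Fri.
Jan 13 is Thu; Feb 13 is Sun; Mar 13 is Mon; Apr 13 is Thu; May 13 is Sat; Jun 13 is Tue; Jul 13 is Thu; Aug 13 is Sun; Sep 13 is Wed; Oct 13 is Fri ✓; Nov 13 is Mon; Dec 13 is Wed.
Friday the 13ths: Oct.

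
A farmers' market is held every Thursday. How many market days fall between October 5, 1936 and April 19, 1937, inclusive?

October 5, 1936 is a Monday.
The range spans 197 days (inclusive of both endpoints).
197 = 7 × 28 + 1, so there are 28 full weeks plus 1 extra day.
Each full week contributes one Thursday: 28 so far.
The 1 extra day is Mon — none qualify.
Total: 28 + 0 = 28.

28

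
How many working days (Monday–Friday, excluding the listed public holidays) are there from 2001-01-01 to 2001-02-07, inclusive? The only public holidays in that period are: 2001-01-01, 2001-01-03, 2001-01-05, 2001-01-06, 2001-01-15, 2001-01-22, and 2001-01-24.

22 working days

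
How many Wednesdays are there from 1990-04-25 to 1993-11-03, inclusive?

185 Wednesdays

1990-04-25 is a Wednesday.
From 1990-04-25 to 1993-11-03 is 1289 days inclusive.
1289 = 7 × 184 + 1, so there are 184 full weeks plus 1 extra day.
Each full week contributes one Wednesday: 184 so far.
The 1 extra day is Wed — 1 of them qualifies.
Total: 184 + 1 = 185.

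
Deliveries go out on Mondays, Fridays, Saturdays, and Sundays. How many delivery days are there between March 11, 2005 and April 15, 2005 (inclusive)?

21

March 11, 2005 is a Friday.
That's 36 days from start to end, counting both.
36 = 7 × 5 + 1, so there are 5 full weeks plus 1 extra day.
Each full week contributes 4 days from the set (Mon, Fri, Sat, Sun): 5 × 4 = 20.
The 1 extra day is Fri — 1 of them qualifies.
Total: 20 + 1 = 21.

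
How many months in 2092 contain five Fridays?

4

A month has five Fridays exactly when Friday falls within its first (length − 28) days.
Jan: 31 days, starts Tue → 5 of Tue, Wed, Thu
Feb: 29 days, starts Fri → 5 of Fri ✓
Mar: 31 days, starts Sat → 5 of Sat, Sun, Mon
Apr: 30 days, starts Tue → 5 of Tue, Wed
May: 31 days, starts Thu → 5 of Thu, Fri, Sat ✓
Jun: 30 days, starts Sun → 5 of Sun, Mon
Jul: 31 days, starts Tue → 5 of Tue, Wed, Thu
Aug: 31 days, starts Fri → 5 of Fri, Sat, Sun ✓
Sep: 30 days, starts Mon → 5 of Mon, Tue
Oct: 31 days, starts Wed → 5 of Wed, Thu, Fri ✓
Nov: 30 days, starts Sat → 5 of Sat, Sun
Dec: 31 days, starts Mon → 5 of Mon, Tue, Wed
Months with five Fridays: Feb, May, Aug, Oct.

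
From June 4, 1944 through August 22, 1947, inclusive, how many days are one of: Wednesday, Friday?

336

June 4, 1944 is a Sunday.
That's 1175 days from start to end, counting both.
1175 = 7 × 167 + 6, so there are 167 full weeks plus 6 extra days.
Each full week contributes 2 days from the set (Wed, Fri): 167 × 2 = 334.
The 6 extra days are Sunday, Monday, Tuesday, Wednesday, Thursday, Friday — 2 of them qualify.
Total: 334 + 2 = 336.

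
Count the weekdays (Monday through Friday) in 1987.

Jan 1, 1987 is a Thursday.
The range spans 365 days (inclusive of both endpoints).
365 = 7 × 52 + 1, so there are 52 full weeks plus 1 extra day.
Each full week contributes 5 weekdays (Mon–Fri): 52 × 5 = 260.
The 1 extra day is Thu — 1 of them qualifies.
Total: 260 + 1 = 261.

261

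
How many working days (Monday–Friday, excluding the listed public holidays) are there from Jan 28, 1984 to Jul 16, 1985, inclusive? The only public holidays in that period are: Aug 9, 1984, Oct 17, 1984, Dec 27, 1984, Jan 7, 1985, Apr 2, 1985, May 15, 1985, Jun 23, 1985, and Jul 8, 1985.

Jan 28, 1984 is a Saturday.
The range spans 536 days (inclusive of both endpoints).
536 = 7 × 76 + 4, so there are 76 full weeks plus 4 extra days.
Each full week contributes 5 weekdays (Mon–Fri): 76 × 5 = 380.
The 4 extra days are Sat, Sun, Mon, Tue — 2 of them qualify.
Total: 380 + 2 = 382.
Holidays: Aug 9, 1984 (Thu); Oct 17, 1984 (Wed); Dec 27, 1984 (Thu); Jan 7, 1985 (Mon); Apr 2, 1985 (Tue); May 15, 1985 (Wed); Jun 23, 1985 (Sun); Jul 8, 1985 (Mon).
7 of the 8 holidays fall on weekdays; the rest are weekends and were already excluded.
Business days: 382 − 7 = 375.

375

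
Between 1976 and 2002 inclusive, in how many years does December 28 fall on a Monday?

Day of week of December 28 in each year:
1976: Tue, 1977: Wed, 1978: Thu, 1979: Fri, 1980: Sun, 1981: Mon ✓, 1982: Tue, 1983: Wed, 1984: Fri, 1985: Sat, 1986: Sun, 1987: Mon ✓, 1988: Wed, 1989: Thu, 1990: Fri, 1991: Sat, 1992: Mon ✓, 1993: Tue, 1994: Wed, 1995: Thu, 1996: Sat, 1997: Sun, 1998: Mon ✓, 1999: Tue, 2000: Thu, 2001: Fri, 2002: Sat
Mondays: 1981, 1987, 1992, 1998.

4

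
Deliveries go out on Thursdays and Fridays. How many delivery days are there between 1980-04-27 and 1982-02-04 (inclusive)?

185

1980-04-27 is a Sunday.
That's 649 days from start to end, counting both.
649 = 7 × 92 + 5, so there are 92 full weeks plus 5 extra days.
Each full week contributes 2 days from the set (Thu, Fri): 92 × 2 = 184.
The 5 extra days are Sun, Mon, Tue, Wed, Thu — 1 of them qualifies.
Total: 184 + 1 = 185.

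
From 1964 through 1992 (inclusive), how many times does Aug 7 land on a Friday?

Day of week of August 7 in each year:
1964: Fri ✓, 1965: Sat, 1966: Sun, 1967: Mon, 1968: Wed, 1969: Thu, 1970: Fri ✓, 1971: Sat, 1972: Mon, 1973: Tue, 1974: Wed, 1975: Thu, 1976: Sat, 1977: Sun, 1978: Mon, 1979: Tue, 1980: Thu, 1981: Fri ✓, 1982: Sat, 1983: Sun, 1984: Tue, 1985: Wed, 1986: Thu, 1987: Fri ✓, 1988: Sun, 1989: Mon, 1990: Tue, 1991: Wed, 1992: Fri ✓
Fridays: 1964, 1970, 1981, 1987, 1992.

5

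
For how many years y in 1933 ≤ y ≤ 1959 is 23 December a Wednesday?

4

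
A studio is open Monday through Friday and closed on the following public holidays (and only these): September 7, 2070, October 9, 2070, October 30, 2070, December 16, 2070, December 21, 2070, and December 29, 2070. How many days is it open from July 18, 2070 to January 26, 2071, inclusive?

133 working days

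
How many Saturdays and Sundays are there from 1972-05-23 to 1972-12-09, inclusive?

57

1972-05-23 is a Tuesday.
That's 201 days from start to end, counting both.
201 = 7 × 28 + 5, so there are 28 full weeks plus 5 extra days.
Each full week contributes 2 weekend days (Sat, Sun): 28 × 2 = 56.
The 5 extra days are Tuesday, Wednesday, Thursday, Friday, Saturday — 1 of them qualifies.
Total: 56 + 1 = 57.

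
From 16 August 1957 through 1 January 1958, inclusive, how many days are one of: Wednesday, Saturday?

16 August 1957 is a Friday.
The range spans 139 days (inclusive of both endpoints).
139 = 7 × 19 + 6, so there are 19 full weeks plus 6 extra days.
Each full week contributes 2 days from the set (Wed, Sat): 19 × 2 = 38.
The 6 extra days are Fri, Sat, Sun, Mon, Tue, Wed — 2 of them qualify.
Total: 38 + 2 = 40.

40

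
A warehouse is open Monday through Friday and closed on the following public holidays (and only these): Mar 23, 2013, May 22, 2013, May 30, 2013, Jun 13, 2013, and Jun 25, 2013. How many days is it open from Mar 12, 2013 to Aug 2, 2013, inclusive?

Mar 12, 2013 is a Tuesday.
That's 144 days from start to end, counting both.
144 = 7 × 20 + 4, so there are 20 full weeks plus 4 extra days.
Each full week contributes 5 weekdays (Mon–Fri): 20 × 5 = 100.
The 4 extra days are Tuesday, Wednesday, Thursday, Friday — 4 of them qualify.
Total: 100 + 4 = 104.
Holidays: Mar 23, 2013 (Sat); May 22, 2013 (Wed); May 30, 2013 (Thu); Jun 13, 2013 (Thu); Jun 25, 2013 (Tue).
4 of the 5 holidays fall on weekdays; the rest are weekends and were already excluded.
Business days: 104 − 4 = 100.

100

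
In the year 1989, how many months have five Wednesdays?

4

A month has five Wednesdays exactly when Wednesday falls within its first (length − 28) days.
Jan: 31 days, starts Sun → 5 of Sun, Mon, Tue
Feb: 28 days, starts Wed → 5 of (none)
Mar: 31 days, starts Wed → 5 of Wed, Thu, Fri ✓
Apr: 30 days, starts Sat → 5 of Sat, Sun
May: 31 days, starts Mon → 5 of Mon, Tue, Wed ✓
Jun: 30 days, starts Thu → 5 of Thu, Fri
Jul: 31 days, starts Sat → 5 of Sat, Sun, Mon
Aug: 31 days, starts Tue → 5 of Tue, Wed, Thu ✓
Sep: 30 days, starts Fri → 5 of Fri, Sat
Oct: 31 days, starts Sun → 5 of Sun, Mon, Tue
Nov: 30 days, starts Wed → 5 of Wed, Thu ✓
Dec: 31 days, starts Fri → 5 of Fri, Sat, Sun
Months with five Wednesdays: Mar, May, Aug, Nov.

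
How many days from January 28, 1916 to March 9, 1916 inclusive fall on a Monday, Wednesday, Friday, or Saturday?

24

January 28, 1916 is a Friday.
The range spans 42 days (inclusive of both endpoints).
42 = 7 × 6, so the span is exactly 6 full weeks.
Each full week contributes 4 days from the set (Mon, Wed, Fri, Sat): 6 × 4 = 24.
Total: 24.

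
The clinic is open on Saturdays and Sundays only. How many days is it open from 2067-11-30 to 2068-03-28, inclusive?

2067-11-30 is a Wednesday.
The range spans 120 days (inclusive of both endpoints).
120 = 7 × 17 + 1, so there are 17 full weeks plus 1 extra day.
Each full week contributes 2 days from the set (Sat, Sun): 17 × 2 = 34.
The 1 extra day is Wed — none qualify.
Total: 34 + 0 = 34.

34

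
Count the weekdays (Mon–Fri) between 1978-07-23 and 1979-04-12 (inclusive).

189

1978-07-23 is a Sunday.
The range spans 264 days (inclusive of both endpoints).
264 = 7 × 37 + 5, so there are 37 full weeks plus 5 extra days.
Each full week contributes 5 weekdays (Mon–Fri): 37 × 5 = 185.
The 5 extra days are Sunday, Monday, Tuesday, Wednesday, Thursday — 4 of them qualify.
Total: 185 + 4 = 189.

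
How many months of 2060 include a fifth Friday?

5

A month has five Fridays exactly when Friday falls within its first (length − 28) days.
Jan: 31 days, starts Thu → 5 of Thu, Fri, Sat ✓
Feb: 29 days, starts Sun → 5 of Sun
Mar: 31 days, starts Mon → 5 of Mon, Tue, Wed
Apr: 30 days, starts Thu → 5 of Thu, Fri ✓
May: 31 days, starts Sat → 5 of Sat, Sun, Mon
Jun: 30 days, starts Tue → 5 of Tue, Wed
Jul: 31 days, starts Thu → 5 of Thu, Fri, Sat ✓
Aug: 31 days, starts Sun → 5 of Sun, Mon, Tue
Sep: 30 days, starts Wed → 5 of Wed, Thu
Oct: 31 days, starts Fri → 5 of Fri, Sat, Sun ✓
Nov: 30 days, starts Mon → 5 of Mon, Tue
Dec: 31 days, starts Wed → 5 of Wed, Thu, Fri ✓
Months with five Fridays: Jan, Apr, Jul, Oct, Dec.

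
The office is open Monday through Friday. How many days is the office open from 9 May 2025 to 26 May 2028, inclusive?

9 May 2025 is a Friday.
The range spans 1114 days (inclusive of both endpoints).
1114 = 7 × 159 + 1, so there are 159 full weeks plus 1 extra day.
Each full week contributes 5 weekdays (Mon–Fri): 159 × 5 = 795.
The 1 extra day is Friday — 1 of them qualifies.
Total: 795 + 1 = 796.

796 weekdays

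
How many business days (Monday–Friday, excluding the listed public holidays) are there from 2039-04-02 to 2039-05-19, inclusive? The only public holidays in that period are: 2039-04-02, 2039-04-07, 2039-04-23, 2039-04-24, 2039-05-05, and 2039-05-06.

31

2039-04-02 is a Saturday.
From 2039-04-02 to 2039-05-19 is 48 days inclusive.
48 = 7 × 6 + 6, so there are 6 full weeks plus 6 extra days.
Each full week contributes 5 weekdays (Mon–Fri): 6 × 5 = 30.
The 6 extra days are Sat, Sun, Mon, Tue, Wed, Thu — 4 of them qualify.
Total: 30 + 4 = 34.
Holidays: 2039-04-02 (Sat); 2039-04-07 (Thu); 2039-04-23 (Sat); 2039-04-24 (Sun); 2039-05-05 (Thu); 2039-05-06 (Fri).
3 of the 6 holidays fall on weekdays; the rest are weekends and were already excluded.
Business days: 34 − 3 = 31.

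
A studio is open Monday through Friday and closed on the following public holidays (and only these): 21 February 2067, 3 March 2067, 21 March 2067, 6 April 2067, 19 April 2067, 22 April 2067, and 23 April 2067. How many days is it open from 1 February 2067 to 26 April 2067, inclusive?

55 business days

1 February 2067 is a Tuesday.
From 1 February 2067 to 26 April 2067 is 85 days inclusive.
85 = 7 × 12 + 1, so there are 12 full weeks plus 1 extra day.
Each full week contributes 5 weekdays (Mon–Fri): 12 × 5 = 60.
The 1 extra day is Tue — 1 of them qualifies.
Total: 60 + 1 = 61.
Holidays: 21 February 2067 (Mon); 3 March 2067 (Thu); 21 March 2067 (Mon); 6 April 2067 (Wed); 19 April 2067 (Tue); 22 April 2067 (Fri); 23 April 2067 (Sat).
6 of the 7 holidays fall on weekdays; the rest are weekends and were already excluded.
Business days: 61 − 6 = 55.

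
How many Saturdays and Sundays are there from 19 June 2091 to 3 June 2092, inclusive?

100

19 June 2091 is a Tuesday.
The range spans 351 days (inclusive of both endpoints).
351 = 7 × 50 + 1, so there are 50 full weeks plus 1 extra day.
Each full week contributes 2 weekend days (Sat, Sun): 50 × 2 = 100.
The 1 extra day is Tuesday — none qualify.
Total: 100 + 0 = 100.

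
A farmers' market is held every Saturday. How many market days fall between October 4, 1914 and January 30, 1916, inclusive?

October 4, 1914 is a Sunday.
That's 484 days from start to end, counting both.
484 = 7 × 69 + 1, so there are 69 full weeks plus 1 extra day.
Each full week contributes one Saturday: 69 so far.
The 1 extra day is Sun — none qualify.
Total: 69 + 0 = 69.

69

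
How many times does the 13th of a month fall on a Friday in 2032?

2

The 13th falls on a Friday when the month's 13th has weekday Fri.
Jan 13 is Tue; Feb 13 is Fri ✓; Mar 13 is Sat; Apr 13 is Tue; May 13 is Thu; Jun 13 is Sun; Jul 13 is Tue; Aug 13 is Fri ✓; Sep 13 is Mon; Oct 13 is Wed; Nov 13 is Sat; Dec 13 is Mon.
Friday the 13ths: Feb, Aug.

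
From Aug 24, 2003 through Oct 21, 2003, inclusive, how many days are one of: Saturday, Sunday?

Aug 24, 2003 is a Sunday.
That's 59 days from start to end, counting both.
59 = 7 × 8 + 3, so there are 8 full weeks plus 3 extra days.
Each full week contributes 2 days from the set (Sat, Sun): 8 × 2 = 16.
The 3 extra days are Sunday, Monday, Tuesday — 1 of them qualifies.
Total: 16 + 1 = 17.

17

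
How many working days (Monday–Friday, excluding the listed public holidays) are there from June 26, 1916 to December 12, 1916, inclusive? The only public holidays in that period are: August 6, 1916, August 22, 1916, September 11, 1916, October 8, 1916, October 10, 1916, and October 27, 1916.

118

June 26, 1916 is a Monday.
From June 26, 1916 to December 12, 1916 is 170 days inclusive.
170 = 7 × 24 + 2, so there are 24 full weeks plus 2 extra days.
Each full week contributes 5 weekdays (Mon–Fri): 24 × 5 = 120.
The 2 extra days are Monday, Tuesday — 2 of them qualify.
Total: 120 + 2 = 122.
Holidays: August 6, 1916 (Sun); August 22, 1916 (Tue); September 11, 1916 (Mon); October 8, 1916 (Sun); October 10, 1916 (Tue); October 27, 1916 (Fri).
4 of the 6 holidays fall on weekdays; the rest are weekends and were already excluded.
Business days: 122 − 4 = 118.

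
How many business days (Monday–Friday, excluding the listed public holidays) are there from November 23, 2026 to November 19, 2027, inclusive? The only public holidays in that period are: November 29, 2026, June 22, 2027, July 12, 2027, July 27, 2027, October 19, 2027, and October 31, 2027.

256

November 23, 2026 is a Monday.
From November 23, 2026 to November 19, 2027 is 362 days inclusive.
362 = 7 × 51 + 5, so there are 51 full weeks plus 5 extra days.
Each full week contributes 5 weekdays (Mon–Fri): 51 × 5 = 255.
The 5 extra days are Mon, Tue, Wed, Thu, Fri — 5 of them qualify.
Total: 255 + 5 = 260.
Holidays: November 29, 2026 (Sun); June 22, 2027 (Tue); July 12, 2027 (Mon); July 27, 2027 (Tue); October 19, 2027 (Tue); October 31, 2027 (Sun).
4 of the 6 holidays fall on weekdays; the rest are weekends and were already excluded.
Business days: 260 − 4 = 256.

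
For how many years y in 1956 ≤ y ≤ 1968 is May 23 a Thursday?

Day of week of May 23 in each year:
1956: Wed, 1957: Thu ✓, 1958: Fri, 1959: Sat, 1960: Mon, 1961: Tue, 1962: Wed, 1963: Thu ✓, 1964: Sat, 1965: Sun, 1966: Mon, 1967: Tue, 1968: Thu ✓
Thursdays: 1957, 1963, 1968.

3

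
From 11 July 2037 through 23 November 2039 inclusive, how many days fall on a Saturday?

11 July 2037 is a Saturday.
That's 866 days from start to end, counting both.
866 = 7 × 123 + 5, so there are 123 full weeks plus 5 extra days.
Each full week contributes one Saturday: 123 so far.
The 5 extra days are Sat, Sun, Mon, Tue, Wed — 1 of them qualifies.
Total: 123 + 1 = 124.

124 Saturdays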